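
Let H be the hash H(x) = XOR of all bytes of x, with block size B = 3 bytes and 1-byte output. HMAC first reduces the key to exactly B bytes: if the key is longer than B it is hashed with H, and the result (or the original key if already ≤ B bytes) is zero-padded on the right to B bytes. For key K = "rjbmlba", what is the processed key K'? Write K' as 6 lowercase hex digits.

|K| = 7 > B = 3, so first hash the key.
H(K): XOR 72⊕6a⊕62⊕6d⊕6c⊕62⊕61 = 78.
Zero-pad H(K) = 78 to 3 bytes: K' = 78 00 00.

780000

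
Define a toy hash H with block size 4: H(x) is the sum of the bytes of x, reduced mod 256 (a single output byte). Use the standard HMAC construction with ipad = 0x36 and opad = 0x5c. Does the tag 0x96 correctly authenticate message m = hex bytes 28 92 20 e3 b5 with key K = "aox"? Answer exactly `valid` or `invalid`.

Key "aox" = 61 6f 78 is 3 bytes ≤ B = 4; zero-pad to 4 bytes: K' = 61 6f 78 00.
K' ⊕ ipad = 57 59 4e 36; K' ⊕ opad = 3d 33 24 5c.
Inner hash: sum = 87+89+78+54+40+146+32+227+181 = 934; mod 256 = 166 → a6.
Outer hash (recomputed tag): sum = 61+51+36+92+166 = 406; mod 256 = 150 → 96.
Recomputed tag = 96; claimed = 96 → match.

valid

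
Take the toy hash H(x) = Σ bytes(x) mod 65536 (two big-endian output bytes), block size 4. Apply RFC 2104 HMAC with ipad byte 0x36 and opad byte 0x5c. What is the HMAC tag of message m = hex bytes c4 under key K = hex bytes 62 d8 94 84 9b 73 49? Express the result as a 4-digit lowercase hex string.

0212

Key hex bytes 62 d8 94 84 9b 73 49 is 7 bytes > B = 4, so hash it first: H(key) = 03 a9, then zero-pad to 4 bytes: K' = 03 a9 00 00.
K' ⊕ ipad = 35 9f 36 36.  K' ⊕ opad = 5f f5 5c 5c.
Inner input = (K'⊕ipad) ∥ m = 35 9f 36 36 ∥ c4.
Inner hash: sum = 53+159+54+54+196 = 516 → 02 04.
Outer input = (K'⊕opad) ∥ inner = 5f f5 5c 5c ∥ 02 04.
Outer hash (tag): sum = 95+245+92+92+2+4 = 530 → 02 12.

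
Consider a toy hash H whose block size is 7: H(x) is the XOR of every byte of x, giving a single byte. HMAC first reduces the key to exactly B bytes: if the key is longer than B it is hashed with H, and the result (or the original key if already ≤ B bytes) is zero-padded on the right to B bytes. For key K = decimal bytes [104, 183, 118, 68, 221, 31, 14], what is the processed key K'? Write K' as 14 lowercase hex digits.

Key decimal bytes [104, 183, 118, 68, 221, 31, 14] = 68 b7 76 44 dd 1f 0e is exactly B = 7 bytes: K' = 68 b7 76 44 dd 1f 0e.

68b77644dd1f0e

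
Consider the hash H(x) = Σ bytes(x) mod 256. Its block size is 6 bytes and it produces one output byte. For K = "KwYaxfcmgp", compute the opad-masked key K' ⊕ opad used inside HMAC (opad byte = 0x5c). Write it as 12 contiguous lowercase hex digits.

5d5c5c5c5c5c

Key "KwYaxfcmgp" = 4b 77 59 61 78 66 63 6d 67 70 is 10 bytes > B = 6, so hash it first: H(key) = 01, then zero-pad to 6 bytes: K' = 01 00 00 00 00 00.
XOR each byte with 0x5c: 01⊕5c=5d, 00⊕5c=5c, 00⊕5c=5c, 00⊕5c=5c, 00⊕5c=5c, 00⊕5c=5c.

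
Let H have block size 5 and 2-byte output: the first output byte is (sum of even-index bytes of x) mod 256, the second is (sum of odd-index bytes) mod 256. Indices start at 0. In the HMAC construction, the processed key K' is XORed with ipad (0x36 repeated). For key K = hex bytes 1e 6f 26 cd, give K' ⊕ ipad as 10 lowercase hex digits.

Key hex bytes 1e 6f 26 cd is 4 bytes ≤ B = 5; zero-pad to 5 bytes: K' = 1e 6f 26 cd 00.
XOR each byte with 0x36: 1e⊕36=28, 6f⊕36=59, 26⊕36=10, cd⊕36=fb, 00⊕36=36.

285910fb36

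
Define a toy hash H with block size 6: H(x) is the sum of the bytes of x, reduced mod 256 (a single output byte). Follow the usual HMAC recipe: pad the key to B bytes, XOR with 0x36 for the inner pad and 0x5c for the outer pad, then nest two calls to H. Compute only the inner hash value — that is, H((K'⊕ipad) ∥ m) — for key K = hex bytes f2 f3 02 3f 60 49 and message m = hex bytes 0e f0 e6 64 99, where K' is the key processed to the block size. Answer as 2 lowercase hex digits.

Key hex bytes f2 f3 02 3f 60 49 is exactly B = 6 bytes: K' = f2 f3 02 3f 60 49.
K' ⊕ ipad = c4 c5 34 09 56 7f.
Inner input = c4 c5 34 09 56 7f ∥ 0e f0 e6 64 99.
Inner hash: sum = 196+197+52+9+86+127+14+240+230+100+153 = 1404; mod 256 = 124 → 7c.

7c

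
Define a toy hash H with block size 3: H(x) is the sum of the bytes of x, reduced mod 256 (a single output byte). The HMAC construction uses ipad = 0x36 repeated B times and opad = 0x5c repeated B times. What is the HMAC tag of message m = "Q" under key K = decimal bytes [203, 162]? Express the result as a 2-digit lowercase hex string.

Key decimal bytes [203, 162] = cb a2 is 2 bytes ≤ B = 3; zero-pad to 3 bytes: K' = cb a2 00.
K' ⊕ ipad = fd 94 36.  K' ⊕ opad = 97 fe 5c.
Inner input = (K'⊕ipad) ∥ m = fd 94 36 ∥ 51.
Inner hash: sum = 253+148+54+81 = 536; mod 256 = 24 → 18.
Outer input = (K'⊕opad) ∥ inner = 97 fe 5c ∥ 18.
Outer hash (tag): sum = 151+254+92+24 = 521; mod 256 = 9 → 09.

09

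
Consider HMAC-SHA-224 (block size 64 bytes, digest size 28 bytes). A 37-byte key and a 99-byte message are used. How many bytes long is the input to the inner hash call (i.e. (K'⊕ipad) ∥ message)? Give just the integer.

163

Key is 37 ≤ 64 bytes, zero-padded: |K'| = 64.
Inner input = (K'⊕ipad) ∥ m → 64 + 99 = 163 bytes.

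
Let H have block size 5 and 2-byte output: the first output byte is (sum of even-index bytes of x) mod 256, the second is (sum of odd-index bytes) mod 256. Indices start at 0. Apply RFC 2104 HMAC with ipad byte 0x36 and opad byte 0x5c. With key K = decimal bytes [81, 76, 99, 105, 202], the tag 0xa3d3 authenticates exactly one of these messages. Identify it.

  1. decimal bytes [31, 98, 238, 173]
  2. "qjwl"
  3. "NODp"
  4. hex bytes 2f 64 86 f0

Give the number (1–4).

Key decimal bytes [81, 76, 99, 105, 202] = 51 4c 63 69 ca is exactly B = 5 bytes: K' = 51 4c 63 69 ca.
K' ⊕ ipad = 67 7a 55 5f fc; K' ⊕ opad = 0d 10 3f 35 96.
m1: inner = H(67 7a 55 5f fc 1f 62 ee ad) = c7 e6; tag = H(0d 10 3f 35 96 c7 e6) = c80c
m2: inner = H(67 7a 55 5f fc 71 6a 77 6c) = 8e c1; tag = H(0d 10 3f 35 96 8e c1) = a3d3 ← matches
m3: inner = H(67 7a 55 5f fc 4e 4f 44 70) = 77 6b; tag = H(0d 10 3f 35 96 77 6b) = 4dbc
m4: inner = H(67 7a 55 5f fc 2f 64 86 f0) = 0c 8e; tag = H(0d 10 3f 35 96 0c 8e) = 7051

2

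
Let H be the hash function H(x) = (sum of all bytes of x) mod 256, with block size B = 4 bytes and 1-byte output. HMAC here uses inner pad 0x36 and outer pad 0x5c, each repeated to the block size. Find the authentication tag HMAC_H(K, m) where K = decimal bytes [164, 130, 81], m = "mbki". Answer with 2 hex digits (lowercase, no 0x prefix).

Key decimal bytes [164, 130, 81] = a4 82 51 is 3 bytes ≤ B = 4; zero-pad to 4 bytes: K' = a4 82 51 00.
K' ⊕ ipad = 92 b4 67 36.  K' ⊕ opad = f8 de 0d 5c.
Inner input = (K'⊕ipad) ∥ m = 92 b4 67 36 ∥ 6d 62 6b 69.
Inner hash: sum = 146+180+103+54+109+98+107+105 = 902; mod 256 = 134 → 86.
Outer input = (K'⊕opad) ∥ inner = f8 de 0d 5c ∥ 86.
Outer hash (tag): sum = 248+222+13+92+134 = 709; mod 256 = 197 → c5.

c5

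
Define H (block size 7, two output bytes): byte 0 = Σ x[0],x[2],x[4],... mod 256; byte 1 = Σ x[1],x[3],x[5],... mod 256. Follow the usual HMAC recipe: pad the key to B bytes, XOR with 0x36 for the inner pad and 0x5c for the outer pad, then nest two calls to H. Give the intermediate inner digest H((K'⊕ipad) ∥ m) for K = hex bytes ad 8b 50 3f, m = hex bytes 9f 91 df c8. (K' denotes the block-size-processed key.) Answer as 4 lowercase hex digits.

c67a

Key hex bytes ad 8b 50 3f is 4 bytes ≤ B = 7; zero-pad to 7 bytes: K' = ad 8b 50 3f 00 00 00.
K' ⊕ ipad = 9b bd 66 09 36 36 36.
Inner input = 9b bd 66 09 36 36 36 ∥ 9f 91 df c8.
Inner hash: even-index sum = 710 mod 256 = 198; odd-index sum = 634 mod 256 = 122 → c6 7a.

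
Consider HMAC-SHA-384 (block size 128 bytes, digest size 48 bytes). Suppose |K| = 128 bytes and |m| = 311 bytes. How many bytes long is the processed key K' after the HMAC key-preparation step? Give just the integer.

Key is 128 ≤ 128 bytes, zero-padded: |K'| = 128.

128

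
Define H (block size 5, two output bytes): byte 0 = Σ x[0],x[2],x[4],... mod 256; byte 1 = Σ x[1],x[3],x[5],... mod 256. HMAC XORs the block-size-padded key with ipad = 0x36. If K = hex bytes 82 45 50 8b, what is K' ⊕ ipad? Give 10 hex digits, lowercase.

b47366bd36

Key hex bytes 82 45 50 8b is 4 bytes ≤ B = 5; zero-pad to 5 bytes: K' = 82 45 50 8b 00.
XOR each byte with 0x36: 82⊕36=b4, 45⊕36=73, 50⊕36=66, 8b⊕36=bd, 00⊕36=36.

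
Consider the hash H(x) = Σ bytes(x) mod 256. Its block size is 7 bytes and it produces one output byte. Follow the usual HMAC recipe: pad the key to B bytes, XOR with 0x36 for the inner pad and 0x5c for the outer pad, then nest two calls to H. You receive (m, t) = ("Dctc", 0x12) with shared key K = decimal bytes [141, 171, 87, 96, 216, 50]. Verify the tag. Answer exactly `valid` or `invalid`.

valid

Key decimal bytes [141, 171, 87, 96, 216, 50] = 8d ab 57 60 d8 32 is 6 bytes ≤ B = 7; zero-pad to 7 bytes: K' = 8d ab 57 60 d8 32 00.
K' ⊕ ipad = bb 9d 61 56 ee 04 36; K' ⊕ opad = d1 f7 0b 3c 84 6e 5c.
Inner hash: sum = 187+157+97+86+238+4+54+68+99+116+99 = 1205; mod 256 = 181 → b5.
Outer hash (recomputed tag): sum = 209+247+11+60+132+110+92+181 = 1042; mod 256 = 18 → 12.
Recomputed tag = 12; claimed = 12 → match.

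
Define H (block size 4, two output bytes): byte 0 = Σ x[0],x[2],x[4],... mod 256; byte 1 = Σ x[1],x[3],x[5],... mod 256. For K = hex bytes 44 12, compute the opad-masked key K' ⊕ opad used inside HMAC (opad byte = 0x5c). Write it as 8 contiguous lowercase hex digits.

184e5c5c

Key hex bytes 44 12 is 2 bytes ≤ B = 4; zero-pad to 4 bytes: K' = 44 12 00 00.
XOR each byte with 0x5c: 44⊕5c=18, 12⊕5c=4e, 00⊕5c=5c, 00⊕5c=5c.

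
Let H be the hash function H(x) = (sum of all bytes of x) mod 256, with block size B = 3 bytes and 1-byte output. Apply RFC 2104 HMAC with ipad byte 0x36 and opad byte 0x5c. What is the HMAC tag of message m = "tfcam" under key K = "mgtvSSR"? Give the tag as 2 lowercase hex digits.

Key "mgtvSSR" = 6d 67 74 76 53 53 52 is 7 bytes > B = 3, so hash it first: H(key) = b6, then zero-pad to 3 bytes: K' = b6 00 00.
K' ⊕ ipad = 80 36 36.  K' ⊕ opad = ea 5c 5c.
Inner input = (K'⊕ipad) ∥ m = 80 36 36 ∥ 74 66 63 61 6d.
Inner hash: sum = 128+54+54+116+102+99+97+109 = 759; mod 256 = 247 → f7.
Outer input = (K'⊕opad) ∥ inner = ea 5c 5c ∥ f7.
Outer hash (tag): sum = 234+92+92+247 = 665; mod 256 = 153 → 99.

99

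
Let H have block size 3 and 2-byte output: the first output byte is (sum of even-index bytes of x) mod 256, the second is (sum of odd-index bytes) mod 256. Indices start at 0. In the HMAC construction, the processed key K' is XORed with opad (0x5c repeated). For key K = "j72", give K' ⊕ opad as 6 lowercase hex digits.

Key "j72" = 6a 37 32 is exactly B = 3 bytes: K' = 6a 37 32.
XOR each byte with 0x5c: 6a⊕5c=36, 37⊕5c=6b, 32⊕5c=6e.

366b6e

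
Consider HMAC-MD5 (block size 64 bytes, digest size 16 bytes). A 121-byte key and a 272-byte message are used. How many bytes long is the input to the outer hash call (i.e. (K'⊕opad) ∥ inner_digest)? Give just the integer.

80

Key is 121 > 64 bytes, so it is hashed to 16 bytes then zero-padded to 64: |K'| = 64.
Outer input = (K'⊕opad) ∥ H(inner) → 64 + 16 = 80 bytes.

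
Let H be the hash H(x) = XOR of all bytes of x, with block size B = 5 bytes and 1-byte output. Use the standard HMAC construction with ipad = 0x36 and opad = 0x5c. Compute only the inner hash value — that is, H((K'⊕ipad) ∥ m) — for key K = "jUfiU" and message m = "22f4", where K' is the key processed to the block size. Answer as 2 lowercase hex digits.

01

Key "jUfiU" = 6a 55 66 69 55 is exactly B = 5 bytes: K' = 6a 55 66 69 55.
K' ⊕ ipad = 5c 63 50 5f 63.
Inner input = 5c 63 50 5f 63 ∥ 32 32 66 34.
Inner hash: XOR 5c⊕63⊕50⊕5f⊕63⊕32⊕32⊕66⊕34 = 01.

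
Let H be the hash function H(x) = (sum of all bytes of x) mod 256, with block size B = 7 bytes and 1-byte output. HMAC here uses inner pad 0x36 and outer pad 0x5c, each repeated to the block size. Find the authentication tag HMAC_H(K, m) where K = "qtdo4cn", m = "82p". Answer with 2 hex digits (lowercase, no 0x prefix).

56

Key "qtdo4cn" = 71 74 64 6f 34 63 6e is exactly B = 7 bytes: K' = 71 74 64 6f 34 63 6e.
K' ⊕ ipad = 47 42 52 59 02 55 58.  K' ⊕ opad = 2d 28 38 33 68 3f 32.
Inner input = (K'⊕ipad) ∥ m = 47 42 52 59 02 55 58 ∥ 38 32 70.
Inner hash: sum = 71+66+82+89+2+85+88+56+50+112 = 701; mod 256 = 189 → bd.
Outer input = (K'⊕opad) ∥ inner = 2d 28 38 33 68 3f 32 ∥ bd.
Outer hash (tag): sum = 45+40+56+51+104+63+50+189 = 598; mod 256 = 86 → 56.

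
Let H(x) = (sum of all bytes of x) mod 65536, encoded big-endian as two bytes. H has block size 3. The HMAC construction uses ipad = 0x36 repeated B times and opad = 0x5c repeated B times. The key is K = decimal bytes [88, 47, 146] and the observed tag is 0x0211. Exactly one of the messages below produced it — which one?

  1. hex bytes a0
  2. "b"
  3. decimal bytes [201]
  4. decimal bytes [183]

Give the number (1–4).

Key decimal bytes [88, 47, 146] = 58 2f 92 is exactly B = 3 bytes: K' = 58 2f 92.
K' ⊕ ipad = 6e 19 a4; K' ⊕ opad = 04 73 ce.
m1: inner = H(6e 19 a4 a0) = 01 cb; tag = H(04 73 ce 01 cb) = 0211 ← matches
m2: inner = H(6e 19 a4 62) = 01 8d; tag = H(04 73 ce 01 8d) = 01d3
m3: inner = H(6e 19 a4 c9) = 01 f4; tag = H(04 73 ce 01 f4) = 023a
m4: inner = H(6e 19 a4 b7) = 01 e2; tag = H(04 73 ce 01 e2) = 0228

1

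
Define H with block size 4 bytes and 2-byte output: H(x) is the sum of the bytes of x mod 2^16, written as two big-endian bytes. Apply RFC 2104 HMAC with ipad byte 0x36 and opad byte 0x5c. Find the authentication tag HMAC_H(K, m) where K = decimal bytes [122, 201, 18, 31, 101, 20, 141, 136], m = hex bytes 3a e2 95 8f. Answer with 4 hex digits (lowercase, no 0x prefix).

018d

Key decimal bytes [122, 201, 18, 31, 101, 20, 141, 136] = 7a c9 12 1f 65 14 8d 88 is 8 bytes > B = 4, so hash it first: H(key) = 03 02, then zero-pad to 4 bytes: K' = 03 02 00 00.
K' ⊕ ipad = 35 34 36 36.  K' ⊕ opad = 5f 5e 5c 5c.
Inner input = (K'⊕ipad) ∥ m = 35 34 36 36 ∥ 3a e2 95 8f.
Inner hash: sum = 53+52+54+54+58+226+149+143 = 789 → 03 15.
Outer input = (K'⊕opad) ∥ inner = 5f 5e 5c 5c ∥ 03 15.
Outer hash (tag): sum = 95+94+92+92+3+21 = 397 → 01 8d.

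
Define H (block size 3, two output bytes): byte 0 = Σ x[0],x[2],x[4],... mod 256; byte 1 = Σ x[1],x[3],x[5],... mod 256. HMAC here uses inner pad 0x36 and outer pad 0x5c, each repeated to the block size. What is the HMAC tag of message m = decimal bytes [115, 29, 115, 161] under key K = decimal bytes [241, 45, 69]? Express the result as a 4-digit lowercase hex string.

Key decimal bytes [241, 45, 69] = f1 2d 45 is exactly B = 3 bytes: K' = f1 2d 45.
K' ⊕ ipad = c7 1b 73.  K' ⊕ opad = ad 71 19.
Inner input = (K'⊕ipad) ∥ m = c7 1b 73 ∥ 73 1d 73 a1.
Inner hash: even-index sum = 504 mod 256 = 248; odd-index sum = 257 mod 256 = 1 → f8 01.
Outer input = (K'⊕opad) ∥ inner = ad 71 19 ∥ f8 01.
Outer hash (tag): even-index sum = 199 mod 256 = 199; odd-index sum = 361 mod 256 = 105 → c7 69.

c769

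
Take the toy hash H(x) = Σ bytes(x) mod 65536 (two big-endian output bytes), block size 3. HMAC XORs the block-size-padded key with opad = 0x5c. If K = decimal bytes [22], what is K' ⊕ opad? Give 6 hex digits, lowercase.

4a5c5c

Key decimal bytes [22] = 16 is 1 byte ≤ B = 3; zero-pad to 3 bytes: K' = 16 00 00.
XOR each byte with 0x5c: 16⊕5c=4a, 00⊕5c=5c, 00⊕5c=5c.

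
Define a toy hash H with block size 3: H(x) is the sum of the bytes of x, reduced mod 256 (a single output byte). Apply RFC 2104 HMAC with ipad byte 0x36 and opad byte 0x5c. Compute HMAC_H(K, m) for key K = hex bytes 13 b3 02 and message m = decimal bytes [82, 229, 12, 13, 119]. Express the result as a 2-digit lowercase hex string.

41

Key hex bytes 13 b3 02 is exactly B = 3 bytes: K' = 13 b3 02.
K' ⊕ ipad = 25 85 34.  K' ⊕ opad = 4f ef 5e.
Inner input = (K'⊕ipad) ∥ m = 25 85 34 ∥ 52 e5 0c 0d 77.
Inner hash: sum = 37+133+52+82+229+12+13+119 = 677; mod 256 = 165 → a5.
Outer input = (K'⊕opad) ∥ inner = 4f ef 5e ∥ a5.
Outer hash (tag): sum = 79+239+94+165 = 577; mod 256 = 65 → 41.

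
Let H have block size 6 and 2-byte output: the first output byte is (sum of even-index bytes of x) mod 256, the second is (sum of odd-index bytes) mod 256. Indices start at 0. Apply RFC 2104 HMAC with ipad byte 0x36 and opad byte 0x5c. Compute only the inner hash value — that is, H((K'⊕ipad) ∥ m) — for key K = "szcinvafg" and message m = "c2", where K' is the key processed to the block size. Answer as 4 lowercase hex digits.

0927

Key "szcinvafg" = 73 7a 63 69 6e 76 61 66 67 is 9 bytes > B = 6, so hash it first: H(key) = 0c bf, then zero-pad to 6 bytes: K' = 0c bf 00 00 00 00.
K' ⊕ ipad = 3a 89 36 36 36 36.
Inner input = 3a 89 36 36 36 36 ∥ 63 32.
Inner hash: even-index sum = 265 mod 256 = 9; odd-index sum = 295 mod 256 = 39 → 09 27.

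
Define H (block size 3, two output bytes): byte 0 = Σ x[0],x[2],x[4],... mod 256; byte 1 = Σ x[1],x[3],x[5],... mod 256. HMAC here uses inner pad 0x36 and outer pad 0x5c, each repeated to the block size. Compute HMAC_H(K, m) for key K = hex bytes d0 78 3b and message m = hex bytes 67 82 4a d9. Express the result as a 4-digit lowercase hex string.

f272

Key hex bytes d0 78 3b is exactly B = 3 bytes: K' = d0 78 3b.
K' ⊕ ipad = e6 4e 0d.  K' ⊕ opad = 8c 24 67.
Inner input = (K'⊕ipad) ∥ m = e6 4e 0d ∥ 67 82 4a d9.
Inner hash: even-index sum = 590 mod 256 = 78; odd-index sum = 255 mod 256 = 255 → 4e ff.
Outer input = (K'⊕opad) ∥ inner = 8c 24 67 ∥ 4e ff.
Outer hash (tag): even-index sum = 498 mod 256 = 242; odd-index sum = 114 mod 256 = 114 → f2 72.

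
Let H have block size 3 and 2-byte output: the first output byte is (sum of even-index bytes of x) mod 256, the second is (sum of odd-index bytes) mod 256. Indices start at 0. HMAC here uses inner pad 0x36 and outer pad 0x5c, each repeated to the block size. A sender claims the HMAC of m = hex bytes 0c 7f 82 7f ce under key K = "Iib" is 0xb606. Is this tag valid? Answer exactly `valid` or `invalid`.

invalid

Key "Iib" = 49 69 62 is exactly B = 3 bytes: K' = 49 69 62.
K' ⊕ ipad = 7f 5f 54; K' ⊕ opad = 15 35 3e.
Inner hash: even-index sum = 465 mod 256 = 209; odd-index sum = 443 mod 256 = 187 → d1 bb.
Outer hash (recomputed tag): even-index sum = 270 mod 256 = 14; odd-index sum = 262 mod 256 = 6 → 0e 06.
Recomputed tag = 0e06; claimed = b606 → mismatch.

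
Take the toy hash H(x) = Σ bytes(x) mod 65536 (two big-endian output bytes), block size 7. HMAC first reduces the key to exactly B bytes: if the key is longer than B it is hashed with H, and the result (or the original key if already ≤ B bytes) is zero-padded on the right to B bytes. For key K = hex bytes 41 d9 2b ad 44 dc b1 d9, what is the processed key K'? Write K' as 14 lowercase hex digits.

|K| = 8 > B = 7, so first hash the key.
H(K): sum = 65+217+43+173+68+220+177+217 = 1180 → 04 9c.
Zero-pad H(K) = 04 9c to 7 bytes: K' = 04 9c 00 00 00 00 00.

049c0000000000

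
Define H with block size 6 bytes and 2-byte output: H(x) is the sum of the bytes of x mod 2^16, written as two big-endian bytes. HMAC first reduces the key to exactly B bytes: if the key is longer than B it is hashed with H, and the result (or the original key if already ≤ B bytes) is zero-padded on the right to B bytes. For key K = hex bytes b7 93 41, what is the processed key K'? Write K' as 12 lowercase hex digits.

b79341000000

Key hex bytes b7 93 41 is 3 bytes ≤ B = 6; zero-pad to 6 bytes: K' = b7 93 41 00 00 00.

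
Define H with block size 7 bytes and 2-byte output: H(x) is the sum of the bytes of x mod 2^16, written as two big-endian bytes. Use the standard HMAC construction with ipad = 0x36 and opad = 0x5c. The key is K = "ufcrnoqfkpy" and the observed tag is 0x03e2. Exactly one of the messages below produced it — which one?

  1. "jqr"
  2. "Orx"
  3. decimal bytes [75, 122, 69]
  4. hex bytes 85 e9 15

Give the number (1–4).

Key "ufcrnoqfkpy" = 75 66 63 72 6e 6f 71 66 6b 70 79 is 11 bytes > B = 7, so hash it first: H(key) = 04 b8, then zero-pad to 7 bytes: K' = 04 b8 00 00 00 00 00.
K' ⊕ ipad = 32 8e 36 36 36 36 36; K' ⊕ opad = 58 e4 5c 5c 5c 5c 5c.
m1: inner = H(32 8e 36 36 36 36 36 6a 71 72) = 03 1b; tag = H(58 e4 5c 5c 5c 5c 5c 03 1b) = 0326
m2: inner = H(32 8e 36 36 36 36 36 4f 72 78) = 03 07; tag = H(58 e4 5c 5c 5c 5c 5c 03 07) = 0312
m3: inner = H(32 8e 36 36 36 36 36 4b 7a 45) = 02 d8; tag = H(58 e4 5c 5c 5c 5c 5c 02 d8) = 03e2 ← matches
m4: inner = H(32 8e 36 36 36 36 36 85 e9 15) = 03 51; tag = H(58 e4 5c 5c 5c 5c 5c 03 51) = 035c

3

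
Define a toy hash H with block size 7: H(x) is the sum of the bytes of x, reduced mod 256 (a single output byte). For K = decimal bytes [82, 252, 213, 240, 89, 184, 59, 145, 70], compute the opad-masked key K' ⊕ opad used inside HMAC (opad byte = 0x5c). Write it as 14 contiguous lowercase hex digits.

Key decimal bytes [82, 252, 213, 240, 89, 184, 59, 145, 70] = 52 fc d5 f0 59 b8 3b 91 46 is 9 bytes > B = 7, so hash it first: H(key) = 36, then zero-pad to 7 bytes: K' = 36 00 00 00 00 00 00.
XOR each byte with 0x5c: 36⊕5c=6a, 00⊕5c=5c, 00⊕5c=5c, 00⊕5c=5c, 00⊕5c=5c, 00⊕5c=5c, 00⊕5c=5c.

6a5c5c5c5c5c5c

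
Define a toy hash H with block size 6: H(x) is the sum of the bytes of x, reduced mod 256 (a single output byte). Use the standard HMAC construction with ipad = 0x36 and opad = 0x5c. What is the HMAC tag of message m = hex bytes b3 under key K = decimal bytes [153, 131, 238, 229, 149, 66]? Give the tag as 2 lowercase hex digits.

Key decimal bytes [153, 131, 238, 229, 149, 66] = 99 83 ee e5 95 42 is exactly B = 6 bytes: K' = 99 83 ee e5 95 42.
K' ⊕ ipad = af b5 d8 d3 a3 74.  K' ⊕ opad = c5 df b2 b9 c9 1e.
Inner input = (K'⊕ipad) ∥ m = af b5 d8 d3 a3 74 ∥ b3.
Inner hash: sum = 175+181+216+211+163+116+179 = 1241; mod 256 = 217 → d9.
Outer input = (K'⊕opad) ∥ inner = c5 df b2 b9 c9 1e ∥ d9.
Outer hash (tag): sum = 197+223+178+185+201+30+217 = 1231; mod 256 = 207 → cf.

cf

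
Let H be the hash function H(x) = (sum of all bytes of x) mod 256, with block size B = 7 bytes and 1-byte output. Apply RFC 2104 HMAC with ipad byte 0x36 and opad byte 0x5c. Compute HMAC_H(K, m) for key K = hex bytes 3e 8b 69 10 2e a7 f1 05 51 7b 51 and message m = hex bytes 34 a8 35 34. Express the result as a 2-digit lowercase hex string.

Key hex bytes 3e 8b 69 10 2e a7 f1 05 51 7b 51 is 11 bytes > B = 7, so hash it first: H(key) = 2a, then zero-pad to 7 bytes: K' = 2a 00 00 00 00 00 00.
K' ⊕ ipad = 1c 36 36 36 36 36 36.  K' ⊕ opad = 76 5c 5c 5c 5c 5c 5c.
Inner input = (K'⊕ipad) ∥ m = 1c 36 36 36 36 36 36 ∥ 34 a8 35 34.
Inner hash: sum = 28+54+54+54+54+54+54+52+168+53+52 = 677; mod 256 = 165 → a5.
Outer input = (K'⊕opad) ∥ inner = 76 5c 5c 5c 5c 5c 5c ∥ a5.
Outer hash (tag): sum = 118+92+92+92+92+92+92+165 = 835; mod 256 = 67 → 43.

43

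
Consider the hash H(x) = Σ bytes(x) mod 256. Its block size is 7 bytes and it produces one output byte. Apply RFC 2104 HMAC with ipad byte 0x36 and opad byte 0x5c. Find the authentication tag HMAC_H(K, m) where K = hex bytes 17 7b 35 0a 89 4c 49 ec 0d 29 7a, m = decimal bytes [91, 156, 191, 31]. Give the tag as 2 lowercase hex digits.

Key hex bytes 17 7b 35 0a 89 4c 49 ec 0d 29 7a is 11 bytes > B = 7, so hash it first: H(key) = 8b, then zero-pad to 7 bytes: K' = 8b 00 00 00 00 00 00.
K' ⊕ ipad = bd 36 36 36 36 36 36.  K' ⊕ opad = d7 5c 5c 5c 5c 5c 5c.
Inner input = (K'⊕ipad) ∥ m = bd 36 36 36 36 36 36 ∥ 5b 9c bf 1f.
Inner hash: sum = 189+54+54+54+54+54+54+91+156+191+31 = 982; mod 256 = 214 → d6.
Outer input = (K'⊕opad) ∥ inner = d7 5c 5c 5c 5c 5c 5c ∥ d6.
Outer hash (tag): sum = 215+92+92+92+92+92+92+214 = 981; mod 256 = 213 → d5.

d5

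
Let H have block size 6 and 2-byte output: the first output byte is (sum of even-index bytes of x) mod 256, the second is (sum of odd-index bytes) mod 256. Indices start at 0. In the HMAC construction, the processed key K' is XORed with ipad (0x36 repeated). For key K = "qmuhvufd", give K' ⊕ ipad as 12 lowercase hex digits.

Key "qmuhvufd" = 71 6d 75 68 76 75 66 64 is 8 bytes > B = 6, so hash it first: H(key) = c2 ae, then zero-pad to 6 bytes: K' = c2 ae 00 00 00 00.
XOR each byte with 0x36: c2⊕36=f4, ae⊕36=98, 00⊕36=36, 00⊕36=36, 00⊕36=36, 00⊕36=36.

f49836363636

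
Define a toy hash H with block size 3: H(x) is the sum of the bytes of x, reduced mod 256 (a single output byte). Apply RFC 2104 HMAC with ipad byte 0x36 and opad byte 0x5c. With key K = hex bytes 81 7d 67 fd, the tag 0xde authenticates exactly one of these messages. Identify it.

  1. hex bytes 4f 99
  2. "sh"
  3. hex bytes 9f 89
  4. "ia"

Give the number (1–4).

Key hex bytes 81 7d 67 fd is 4 bytes > B = 3, so hash it first: H(key) = 62, then zero-pad to 3 bytes: K' = 62 00 00.
K' ⊕ ipad = 54 36 36; K' ⊕ opad = 3e 5c 5c.
m1: inner = H(54 36 36 4f 99) = a8; tag = H(3e 5c 5c a8) = 9e
m2: inner = H(54 36 36 73 68) = 9b; tag = H(3e 5c 5c 9b) = 91
m3: inner = H(54 36 36 9f 89) = e8; tag = H(3e 5c 5c e8) = de ← matches
m4: inner = H(54 36 36 69 61) = 8a; tag = H(3e 5c 5c 8a) = 80

3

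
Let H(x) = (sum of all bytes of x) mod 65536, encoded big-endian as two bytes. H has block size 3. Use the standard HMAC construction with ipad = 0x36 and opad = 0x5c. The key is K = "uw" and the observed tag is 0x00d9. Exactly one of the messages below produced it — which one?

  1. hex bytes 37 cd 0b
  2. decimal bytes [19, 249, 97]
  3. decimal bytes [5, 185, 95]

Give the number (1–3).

Key "uw" = 75 77 is 2 bytes ≤ B = 3; zero-pad to 3 bytes: K' = 75 77 00.
K' ⊕ ipad = 43 41 36; K' ⊕ opad = 29 2b 5c.
m1: inner = H(43 41 36 37 cd 0b) = 01 c9; tag = H(29 2b 5c 01 c9) = 017a
m2: inner = H(43 41 36 13 f9 61) = 02 27; tag = H(29 2b 5c 02 27) = 00d9 ← matches
m3: inner = H(43 41 36 05 b9 5f) = 01 d7; tag = H(29 2b 5c 01 d7) = 0188

2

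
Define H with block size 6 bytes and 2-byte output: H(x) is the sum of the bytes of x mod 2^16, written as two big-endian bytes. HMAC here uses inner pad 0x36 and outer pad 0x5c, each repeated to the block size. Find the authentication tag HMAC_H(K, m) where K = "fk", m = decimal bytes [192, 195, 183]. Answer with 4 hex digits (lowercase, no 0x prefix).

02a3

Key "fk" = 66 6b is 2 bytes ≤ B = 6; zero-pad to 6 bytes: K' = 66 6b 00 00 00 00.
K' ⊕ ipad = 50 5d 36 36 36 36.  K' ⊕ opad = 3a 37 5c 5c 5c 5c.
Inner input = (K'⊕ipad) ∥ m = 50 5d 36 36 36 36 ∥ c0 c3 b7.
Inner hash: sum = 80+93+54+54+54+54+192+195+183 = 959 → 03 bf.
Outer input = (K'⊕opad) ∥ inner = 3a 37 5c 5c 5c 5c ∥ 03 bf.
Outer hash (tag): sum = 58+55+92+92+92+92+3+191 = 675 → 02 a3.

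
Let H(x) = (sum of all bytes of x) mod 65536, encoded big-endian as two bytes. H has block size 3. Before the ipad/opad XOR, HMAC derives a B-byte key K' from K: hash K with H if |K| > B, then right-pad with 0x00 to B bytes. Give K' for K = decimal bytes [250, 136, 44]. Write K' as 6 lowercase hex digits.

fa882c

Key decimal bytes [250, 136, 44] = fa 88 2c is exactly B = 3 bytes: K' = fa 88 2c.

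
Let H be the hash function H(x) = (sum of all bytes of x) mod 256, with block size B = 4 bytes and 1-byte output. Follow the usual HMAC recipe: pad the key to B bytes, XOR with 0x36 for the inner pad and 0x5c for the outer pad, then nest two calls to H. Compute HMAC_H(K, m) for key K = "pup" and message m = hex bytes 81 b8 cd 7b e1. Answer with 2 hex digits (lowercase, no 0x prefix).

44

Key "pup" = 70 75 70 is 3 bytes ≤ B = 4; zero-pad to 4 bytes: K' = 70 75 70 00.
K' ⊕ ipad = 46 43 46 36.  K' ⊕ opad = 2c 29 2c 5c.
Inner input = (K'⊕ipad) ∥ m = 46 43 46 36 ∥ 81 b8 cd 7b e1.
Inner hash: sum = 70+67+70+54+129+184+205+123+225 = 1127; mod 256 = 103 → 67.
Outer input = (K'⊕opad) ∥ inner = 2c 29 2c 5c ∥ 67.
Outer hash (tag): sum = 44+41+44+92+103 = 324; mod 256 = 68 → 44.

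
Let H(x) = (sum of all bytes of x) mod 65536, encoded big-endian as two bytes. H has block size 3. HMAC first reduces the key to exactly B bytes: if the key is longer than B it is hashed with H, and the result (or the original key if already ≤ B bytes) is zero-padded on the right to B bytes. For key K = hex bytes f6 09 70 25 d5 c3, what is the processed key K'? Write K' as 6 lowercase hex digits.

032c00

|K| = 6 > B = 3, so first hash the key.
H(K): sum = 246+9+112+37+213+195 = 812 → 03 2c.
Zero-pad H(K) = 03 2c to 3 bytes: K' = 03 2c 00.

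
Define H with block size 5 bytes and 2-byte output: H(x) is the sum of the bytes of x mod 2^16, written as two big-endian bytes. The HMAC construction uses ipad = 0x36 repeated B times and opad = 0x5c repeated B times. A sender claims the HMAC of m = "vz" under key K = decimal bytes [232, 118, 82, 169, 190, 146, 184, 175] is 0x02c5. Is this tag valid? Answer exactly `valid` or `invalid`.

invalid

Key decimal bytes [232, 118, 82, 169, 190, 146, 184, 175] = e8 76 52 a9 be 92 b8 af is 8 bytes > B = 5, so hash it first: H(key) = 05 10, then zero-pad to 5 bytes: K' = 05 10 00 00 00.
K' ⊕ ipad = 33 26 36 36 36; K' ⊕ opad = 59 4c 5c 5c 5c.
Inner hash: sum = 51+38+54+54+54+118+122 = 491 → 01 eb.
Outer hash (recomputed tag): sum = 89+76+92+92+92+1+235 = 677 → 02 a5.
Recomputed tag = 02a5; claimed = 02c5 → mismatch.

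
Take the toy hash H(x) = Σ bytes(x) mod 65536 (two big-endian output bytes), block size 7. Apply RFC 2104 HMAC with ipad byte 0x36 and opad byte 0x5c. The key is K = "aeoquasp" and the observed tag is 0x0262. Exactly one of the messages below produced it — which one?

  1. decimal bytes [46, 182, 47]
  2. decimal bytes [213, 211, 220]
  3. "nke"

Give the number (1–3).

2

Key "aeoquasp" = 61 65 6f 71 75 61 73 70 is 8 bytes > B = 7, so hash it first: H(key) = 03 5f, then zero-pad to 7 bytes: K' = 03 5f 00 00 00 00 00.
K' ⊕ ipad = 35 69 36 36 36 36 36; K' ⊕ opad = 5f 03 5c 5c 5c 5c 5c.
m1: inner = H(35 69 36 36 36 36 36 2e b6 2f) = 02 bf; tag = H(5f 03 5c 5c 5c 5c 5c 02 bf) = 02ef
m2: inner = H(35 69 36 36 36 36 36 d5 d3 dc) = 04 30; tag = H(5f 03 5c 5c 5c 5c 5c 04 30) = 0262 ← matches
m3: inner = H(35 69 36 36 36 36 36 6e 6b 65) = 02 ea; tag = H(5f 03 5c 5c 5c 5c 5c 02 ea) = 031a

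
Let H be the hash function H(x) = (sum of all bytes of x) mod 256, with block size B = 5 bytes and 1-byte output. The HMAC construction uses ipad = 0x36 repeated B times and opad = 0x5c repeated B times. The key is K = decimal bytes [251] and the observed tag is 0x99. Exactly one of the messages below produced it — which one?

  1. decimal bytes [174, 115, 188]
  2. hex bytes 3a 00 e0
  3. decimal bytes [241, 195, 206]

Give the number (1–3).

Key decimal bytes [251] = fb is 1 byte ≤ B = 5; zero-pad to 5 bytes: K' = fb 00 00 00 00.
K' ⊕ ipad = cd 36 36 36 36; K' ⊕ opad = a7 5c 5c 5c 5c.
m1: inner = H(cd 36 36 36 36 ae 73 bc) = 82; tag = H(a7 5c 5c 5c 5c 82) = 99 ← matches
m2: inner = H(cd 36 36 36 36 3a 00 e0) = bf; tag = H(a7 5c 5c 5c 5c bf) = d6
m3: inner = H(cd 36 36 36 36 f1 c3 ce) = 27; tag = H(a7 5c 5c 5c 5c 27) = 3e

1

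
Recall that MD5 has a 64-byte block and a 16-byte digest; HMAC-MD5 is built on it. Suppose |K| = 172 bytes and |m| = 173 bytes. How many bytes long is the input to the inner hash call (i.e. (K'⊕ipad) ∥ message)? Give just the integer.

237

Key is 172 > 64 bytes, so it is hashed to 16 bytes then zero-padded to 64: |K'| = 64.
Inner input = (K'⊕ipad) ∥ m → 64 + 173 = 237 bytes.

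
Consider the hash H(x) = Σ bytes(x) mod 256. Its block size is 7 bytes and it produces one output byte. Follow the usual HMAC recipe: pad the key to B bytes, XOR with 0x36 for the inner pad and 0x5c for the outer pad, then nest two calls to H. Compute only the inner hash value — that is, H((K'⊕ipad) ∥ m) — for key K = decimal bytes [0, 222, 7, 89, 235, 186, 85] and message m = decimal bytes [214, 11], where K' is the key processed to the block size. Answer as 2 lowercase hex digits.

6b

Key decimal bytes [0, 222, 7, 89, 235, 186, 85] = 00 de 07 59 eb ba 55 is exactly B = 7 bytes: K' = 00 de 07 59 eb ba 55.
K' ⊕ ipad = 36 e8 31 6f dd 8c 63.
Inner input = 36 e8 31 6f dd 8c 63 ∥ d6 0b.
Inner hash: sum = 54+232+49+111+221+140+99+214+11 = 1131; mod 256 = 107 → 6b.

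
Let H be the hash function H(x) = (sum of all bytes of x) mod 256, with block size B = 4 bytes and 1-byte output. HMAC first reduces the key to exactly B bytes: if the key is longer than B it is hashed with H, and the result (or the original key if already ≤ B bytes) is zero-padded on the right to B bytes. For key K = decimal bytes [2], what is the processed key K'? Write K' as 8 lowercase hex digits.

02000000

Key decimal bytes [2] = 02 is 1 byte ≤ B = 4; zero-pad to 4 bytes: K' = 02 00 00 00.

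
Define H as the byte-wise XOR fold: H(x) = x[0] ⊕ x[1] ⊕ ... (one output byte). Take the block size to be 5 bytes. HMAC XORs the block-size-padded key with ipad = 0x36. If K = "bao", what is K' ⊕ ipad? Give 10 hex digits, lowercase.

5457593636

Key "bao" = 62 61 6f is 3 bytes ≤ B = 5; zero-pad to 5 bytes: K' = 62 61 6f 00 00.
XOR each byte with 0x36: 62⊕36=54, 61⊕36=57, 6f⊕36=59, 00⊕36=36, 00⊕36=36.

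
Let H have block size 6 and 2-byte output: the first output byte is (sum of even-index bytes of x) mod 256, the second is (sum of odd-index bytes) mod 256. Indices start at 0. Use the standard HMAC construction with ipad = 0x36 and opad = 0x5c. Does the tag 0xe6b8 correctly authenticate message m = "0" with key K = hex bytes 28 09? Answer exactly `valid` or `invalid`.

Key hex bytes 28 09 is 2 bytes ≤ B = 6; zero-pad to 6 bytes: K' = 28 09 00 00 00 00.
K' ⊕ ipad = 1e 3f 36 36 36 36; K' ⊕ opad = 74 55 5c 5c 5c 5c.
Inner hash: even-index sum = 186 mod 256 = 186; odd-index sum = 171 mod 256 = 171 → ba ab.
Outer hash (recomputed tag): even-index sum = 486 mod 256 = 230; odd-index sum = 440 mod 256 = 184 → e6 b8.
Recomputed tag = e6b8; claimed = e6b8 → match.

valid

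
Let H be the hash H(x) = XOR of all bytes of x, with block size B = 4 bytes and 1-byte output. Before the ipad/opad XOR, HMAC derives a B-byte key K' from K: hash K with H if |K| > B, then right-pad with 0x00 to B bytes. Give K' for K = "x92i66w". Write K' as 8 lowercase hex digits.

6d000000

|K| = 7 > B = 4, so first hash the key.
H(K): XOR 78⊕39⊕32⊕69⊕36⊕36⊕77 = 6d.
Zero-pad H(K) = 6d to 4 bytes: K' = 6d 00 00 00.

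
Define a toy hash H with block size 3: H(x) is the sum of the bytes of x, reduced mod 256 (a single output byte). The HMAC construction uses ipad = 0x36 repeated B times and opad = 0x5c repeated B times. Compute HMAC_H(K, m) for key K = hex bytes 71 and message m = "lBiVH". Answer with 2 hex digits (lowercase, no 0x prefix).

Key hex bytes 71 is 1 byte ≤ B = 3; zero-pad to 3 bytes: K' = 71 00 00.
K' ⊕ ipad = 47 36 36.  K' ⊕ opad = 2d 5c 5c.
Inner input = (K'⊕ipad) ∥ m = 47 36 36 ∥ 6c 42 69 56 48.
Inner hash: sum = 71+54+54+108+66+105+86+72 = 616; mod 256 = 104 → 68.
Outer input = (K'⊕opad) ∥ inner = 2d 5c 5c ∥ 68.
Outer hash (tag): sum = 45+92+92+104 = 333; mod 256 = 77 → 4d.

4d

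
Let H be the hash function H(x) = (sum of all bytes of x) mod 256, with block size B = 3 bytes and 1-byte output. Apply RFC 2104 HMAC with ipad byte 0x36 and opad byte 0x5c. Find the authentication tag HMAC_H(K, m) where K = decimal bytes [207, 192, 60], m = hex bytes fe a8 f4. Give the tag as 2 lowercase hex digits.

22

Key decimal bytes [207, 192, 60] = cf c0 3c is exactly B = 3 bytes: K' = cf c0 3c.
K' ⊕ ipad = f9 f6 0a.  K' ⊕ opad = 93 9c 60.
Inner input = (K'⊕ipad) ∥ m = f9 f6 0a ∥ fe a8 f4.
Inner hash: sum = 249+246+10+254+168+244 = 1171; mod 256 = 147 → 93.
Outer input = (K'⊕opad) ∥ inner = 93 9c 60 ∥ 93.
Outer hash (tag): sum = 147+156+96+147 = 546; mod 256 = 34 → 22.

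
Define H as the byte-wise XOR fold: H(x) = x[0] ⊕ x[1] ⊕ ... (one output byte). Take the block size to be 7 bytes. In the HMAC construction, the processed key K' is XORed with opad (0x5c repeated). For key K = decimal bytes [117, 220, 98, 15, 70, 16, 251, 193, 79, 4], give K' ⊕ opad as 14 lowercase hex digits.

bf5c5c5c5c5c5c

Key decimal bytes [117, 220, 98, 15, 70, 16, 251, 193, 79, 4] = 75 dc 62 0f 46 10 fb c1 4f 04 is 10 bytes > B = 7, so hash it first: H(key) = e3, then zero-pad to 7 bytes: K' = e3 00 00 00 00 00 00.
XOR each byte with 0x5c: e3⊕5c=bf, 00⊕5c=5c, 00⊕5c=5c, 00⊕5c=5c, 00⊕5c=5c, 00⊕5c=5c, 00⊕5c=5c.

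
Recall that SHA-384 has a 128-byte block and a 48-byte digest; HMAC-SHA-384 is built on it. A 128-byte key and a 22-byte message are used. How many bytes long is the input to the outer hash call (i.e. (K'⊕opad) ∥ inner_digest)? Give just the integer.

176

Key is 128 ≤ 128 bytes, zero-padded: |K'| = 128.
Outer input = (K'⊕opad) ∥ H(inner) → 128 + 48 = 176 bytes.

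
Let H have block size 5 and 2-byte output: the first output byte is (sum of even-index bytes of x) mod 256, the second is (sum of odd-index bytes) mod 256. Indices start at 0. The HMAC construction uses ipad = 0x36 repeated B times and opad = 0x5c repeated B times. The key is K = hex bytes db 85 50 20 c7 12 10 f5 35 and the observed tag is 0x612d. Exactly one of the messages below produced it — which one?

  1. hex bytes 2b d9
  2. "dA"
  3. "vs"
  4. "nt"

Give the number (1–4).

4

Key hex bytes db 85 50 20 c7 12 10 f5 35 is 9 bytes > B = 5, so hash it first: H(key) = 37 ac, then zero-pad to 5 bytes: K' = 37 ac 00 00 00.
K' ⊕ ipad = 01 9a 36 36 36; K' ⊕ opad = 6b f0 5c 5c 5c.
m1: inner = H(01 9a 36 36 36 2b d9) = 46 fb; tag = H(6b f0 5c 5c 5c 46 fb) = 1e92
m2: inner = H(01 9a 36 36 36 64 41) = ae 34; tag = H(6b f0 5c 5c 5c ae 34) = 57fa
m3: inner = H(01 9a 36 36 36 76 73) = e0 46; tag = H(6b f0 5c 5c 5c e0 46) = 692c
m4: inner = H(01 9a 36 36 36 6e 74) = e1 3e; tag = H(6b f0 5c 5c 5c e1 3e) = 612d ← matches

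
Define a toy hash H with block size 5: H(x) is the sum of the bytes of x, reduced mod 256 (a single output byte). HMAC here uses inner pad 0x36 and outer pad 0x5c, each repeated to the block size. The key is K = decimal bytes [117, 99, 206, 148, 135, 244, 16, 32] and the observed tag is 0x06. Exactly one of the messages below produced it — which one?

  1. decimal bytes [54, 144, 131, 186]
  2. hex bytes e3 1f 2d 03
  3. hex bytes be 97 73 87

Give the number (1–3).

2

Key decimal bytes [117, 99, 206, 148, 135, 244, 16, 32] = 75 63 ce 94 87 f4 10 20 is 8 bytes > B = 5, so hash it first: H(key) = e5, then zero-pad to 5 bytes: K' = e5 00 00 00 00.
K' ⊕ ipad = d3 36 36 36 36; K' ⊕ opad = b9 5c 5c 5c 5c.
m1: inner = H(d3 36 36 36 36 36 90 83 ba) = ae; tag = H(b9 5c 5c 5c 5c ae) = d7
m2: inner = H(d3 36 36 36 36 e3 1f 2d 03) = dd; tag = H(b9 5c 5c 5c 5c dd) = 06 ← matches
m3: inner = H(d3 36 36 36 36 be 97 73 87) = fa; tag = H(b9 5c 5c 5c 5c fa) = 23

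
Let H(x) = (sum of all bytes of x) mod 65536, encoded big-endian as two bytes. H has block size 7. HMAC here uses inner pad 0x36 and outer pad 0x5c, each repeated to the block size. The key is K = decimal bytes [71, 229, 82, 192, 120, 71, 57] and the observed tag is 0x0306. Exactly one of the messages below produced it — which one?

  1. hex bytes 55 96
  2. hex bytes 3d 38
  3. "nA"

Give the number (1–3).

Key decimal bytes [71, 229, 82, 192, 120, 71, 57] = 47 e5 52 c0 78 47 39 is exactly B = 7 bytes: K' = 47 e5 52 c0 78 47 39.
K' ⊕ ipad = 71 d3 64 f6 4e 71 0f; K' ⊕ opad = 1b b9 0e 9c 24 1b 65.
m1: inner = H(71 d3 64 f6 4e 71 0f 55 96) = 04 57; tag = H(1b b9 0e 9c 24 1b 65 04 57) = 027d
m2: inner = H(71 d3 64 f6 4e 71 0f 3d 38) = 03 e1; tag = H(1b b9 0e 9c 24 1b 65 03 e1) = 0306 ← matches
m3: inner = H(71 d3 64 f6 4e 71 0f 6e 41) = 04 1b; tag = H(1b b9 0e 9c 24 1b 65 04 1b) = 0241

2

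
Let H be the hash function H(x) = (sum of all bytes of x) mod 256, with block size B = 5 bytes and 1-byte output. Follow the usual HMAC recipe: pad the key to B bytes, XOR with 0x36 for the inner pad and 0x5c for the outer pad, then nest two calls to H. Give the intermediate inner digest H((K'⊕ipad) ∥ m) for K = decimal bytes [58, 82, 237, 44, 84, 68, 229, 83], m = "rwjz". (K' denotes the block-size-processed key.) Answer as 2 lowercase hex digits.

Key decimal bytes [58, 82, 237, 44, 84, 68, 229, 83] = 3a 52 ed 2c 54 44 e5 53 is 8 bytes > B = 5, so hash it first: H(key) = 75, then zero-pad to 5 bytes: K' = 75 00 00 00 00.
K' ⊕ ipad = 43 36 36 36 36.
Inner input = 43 36 36 36 36 ∥ 72 77 6a 7a.
Inner hash: sum = 67+54+54+54+54+114+119+106+122 = 744; mod 256 = 232 → e8.

e8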